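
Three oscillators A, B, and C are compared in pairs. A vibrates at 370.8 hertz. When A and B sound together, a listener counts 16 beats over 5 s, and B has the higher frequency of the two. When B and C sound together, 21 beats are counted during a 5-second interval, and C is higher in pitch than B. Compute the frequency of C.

A–B: Beat frequency = 16/5 = 3.2 Hz.
B is above A, so f_B = 370.8 + 3.2 = 374 Hz.
B–C: Beat frequency = 21/5 = 4.2 Hz.
C is above B, so f_C = 374 + 4.2 = 378.2 Hz.

378.2 Hz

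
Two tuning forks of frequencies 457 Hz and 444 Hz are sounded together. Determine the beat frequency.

f_beat = |f₁ − f₂|.
|457 − 444| = 13 Hz.

13 Hz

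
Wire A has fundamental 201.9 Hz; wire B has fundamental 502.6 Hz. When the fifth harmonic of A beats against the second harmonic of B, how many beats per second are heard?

4.3 Hz

Fifth harmonic of the first: 5·201.9 = 1009.5 Hz.
Second harmonic of the second: 2·502.6 = 1005.2 Hz.
f_beat = |1009.5 − 1005.2| = 4.3 Hz.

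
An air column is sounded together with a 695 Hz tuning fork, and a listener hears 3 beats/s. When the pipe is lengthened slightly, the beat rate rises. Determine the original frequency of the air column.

692 Hz

|f − 695| = 3, so the air column was at either 692 Hz or 698 Hz.
A longer pipe has a lower fundamental; the adjustment lowers the air column's frequency.
The beat rate rose, so the adjustment moved the air column further from 695 Hz — it was already below the reference.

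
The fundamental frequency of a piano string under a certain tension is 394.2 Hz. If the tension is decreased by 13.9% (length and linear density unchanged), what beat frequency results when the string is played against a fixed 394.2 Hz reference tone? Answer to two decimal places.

For a string, f ∝ √T, so the new frequency is 394.2·√0.861 = 365.7785 Hz.
f_beat = |365.7785 − 394.2| = 28.42 Hz.

28.42 Hz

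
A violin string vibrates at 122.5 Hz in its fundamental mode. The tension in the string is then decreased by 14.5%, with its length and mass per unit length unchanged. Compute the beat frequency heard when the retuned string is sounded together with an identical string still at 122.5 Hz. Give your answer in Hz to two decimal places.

9.23 Hz

For a string, f ∝ √T, so the new frequency is 122.5·√0.855 = 113.2711 Hz.
f_beat = |113.2711 − 122.5| = 9.23 Hz.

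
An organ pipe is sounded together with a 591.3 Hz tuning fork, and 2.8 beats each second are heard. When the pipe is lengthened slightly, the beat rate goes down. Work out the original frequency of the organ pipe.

594.1 Hz

|f − 591.3| = 2.8, so the organ pipe was at either 588.5 Hz or 594.1 Hz.
A longer pipe has a lower fundamental; the adjustment lowers the organ pipe's frequency.
The beat rate fell, so the adjustment moved the organ pipe toward 591.3 Hz — it must have started above the reference.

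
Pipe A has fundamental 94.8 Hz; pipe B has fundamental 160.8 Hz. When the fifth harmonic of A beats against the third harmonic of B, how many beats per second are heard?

Fifth harmonic of the first: 5·94.8 = 474.0 Hz.
Third harmonic of the second: 3·160.8 = 482.4 Hz.
f_beat = |474.0 − 482.4| = 8.4 Hz.

8.4 Hz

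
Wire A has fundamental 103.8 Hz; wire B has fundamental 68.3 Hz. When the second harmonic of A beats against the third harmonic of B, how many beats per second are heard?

Second harmonic of the first: 2·103.8 = 207.6 Hz.
Third harmonic of the second: 3·68.3 = 204.9 Hz.
f_beat = |207.6 − 204.9| = 2.7 Hz.

2.7 Hz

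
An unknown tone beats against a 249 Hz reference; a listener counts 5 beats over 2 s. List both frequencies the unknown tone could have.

246.5 Hz or 251.5 Hz

Beat frequency = 5/2 = 2.5 Hz.
|f − 249| = 2.5, so f = 249 ± 2.5.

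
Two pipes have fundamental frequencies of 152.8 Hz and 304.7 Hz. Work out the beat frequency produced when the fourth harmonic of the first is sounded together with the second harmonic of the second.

Fourth harmonic of the first: 4·152.8 = 611.2 Hz.
Second harmonic of the second: 2·304.7 = 609.4 Hz.
f_beat = |611.2 − 609.4| = 1.8 Hz.

1.8 Hz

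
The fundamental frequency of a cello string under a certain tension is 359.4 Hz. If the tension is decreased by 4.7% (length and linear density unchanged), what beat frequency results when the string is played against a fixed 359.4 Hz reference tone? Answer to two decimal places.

For a string, f ∝ √T, so the new frequency is 359.4·√0.953 = 350.8525 Hz.
f_beat = |350.8525 − 359.4| = 8.55 Hz.

8.55 Hz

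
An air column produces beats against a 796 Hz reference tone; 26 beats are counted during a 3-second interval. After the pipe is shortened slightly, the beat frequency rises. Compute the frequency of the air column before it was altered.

804.6667 Hz

Beat frequency = 26/3 = 8.6667 Hz.
|f − 796| = 8.6667, so the air column was at either 787.3333 Hz or 804.6667 Hz.
A shorter pipe has a higher fundamental; the adjustment raises the air column's frequency.
The beat rate rose, so the adjustment moved the air column further from 796 Hz — it was already above the reference.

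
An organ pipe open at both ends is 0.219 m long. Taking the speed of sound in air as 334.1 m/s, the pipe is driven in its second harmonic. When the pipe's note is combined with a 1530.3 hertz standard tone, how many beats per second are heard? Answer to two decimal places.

4.73 Hz

Open pipe: f_n = n·v/(2L) = 2·334.1/(2·0.219) = 1525.5708 Hz.
f_beat = |1525.5708 − 1530.3| = 4.73 Hz.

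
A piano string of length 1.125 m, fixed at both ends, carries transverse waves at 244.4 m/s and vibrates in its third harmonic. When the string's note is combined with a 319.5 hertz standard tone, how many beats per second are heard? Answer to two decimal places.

6.37 Hz

For a string fixed at both ends, f_n = n·v/(2L) = 3·244.4/(2·1.125) = 325.8667 Hz.
f_beat = |325.8667 − 319.5| = 6.37 Hz.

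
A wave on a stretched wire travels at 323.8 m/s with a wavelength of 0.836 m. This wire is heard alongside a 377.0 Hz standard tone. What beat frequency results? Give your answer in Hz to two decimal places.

10.32 Hz

Source frequency f = v/λ = 323.8/0.836 = 387.3206 Hz.
f_beat = |387.3206 − 377.0| = 10.32 Hz.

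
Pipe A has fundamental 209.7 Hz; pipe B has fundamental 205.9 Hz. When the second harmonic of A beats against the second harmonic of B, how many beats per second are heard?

Second harmonic of the first: 2·209.7 = 419.4 Hz.
Second harmonic of the second: 2·205.9 = 411.8 Hz.
f_beat = |419.4 − 411.8| = 7.6 Hz.

7.6 Hz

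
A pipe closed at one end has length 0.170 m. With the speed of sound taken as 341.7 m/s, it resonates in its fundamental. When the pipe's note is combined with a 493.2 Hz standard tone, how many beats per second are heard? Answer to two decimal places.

9.30 Hz

Closed pipe (odd harmonics): f_n = n·v/(4L) = 1·341.7/(4·0.170) = 502.5000 Hz.
f_beat = |502.5000 − 493.2| = 9.30 Hz.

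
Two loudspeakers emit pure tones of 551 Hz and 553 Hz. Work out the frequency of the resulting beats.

2 Hz

The beat frequency equals the magnitude of the frequency difference.
|551 − 553| = 2 Hz.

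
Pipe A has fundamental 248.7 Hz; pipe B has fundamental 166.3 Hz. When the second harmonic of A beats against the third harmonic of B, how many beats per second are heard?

Second harmonic of the first: 2·248.7 = 497.4 Hz.
Third harmonic of the second: 3·166.3 = 498.9 Hz.
f_beat = |497.4 − 498.9| = 1.5 Hz.

1.5 Hz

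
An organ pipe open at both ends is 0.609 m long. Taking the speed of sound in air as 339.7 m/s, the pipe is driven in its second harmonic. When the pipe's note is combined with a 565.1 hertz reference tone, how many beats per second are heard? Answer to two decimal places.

Open pipe: f_n = n·v/(2L) = 2·339.7/(2·0.609) = 557.7997 Hz.
f_beat = |557.7997 − 565.1| = 7.30 Hz.

7.30 Hz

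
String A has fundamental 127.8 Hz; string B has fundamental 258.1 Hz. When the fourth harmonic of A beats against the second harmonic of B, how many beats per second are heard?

5.0 Hz

Fourth harmonic of the first: 4·127.8 = 511.2 Hz.
Second harmonic of the second: 2·258.1 = 516.2 Hz.
f_beat = |511.2 − 516.2| = 5.0 Hz.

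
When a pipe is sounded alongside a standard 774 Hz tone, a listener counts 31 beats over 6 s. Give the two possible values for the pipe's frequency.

Beat frequency = 31/6 = 5.1667 Hz.
|f − 774| = 5.1667, so f = 774 ± 5.1667.

768.8333 Hz or 779.1667 Hz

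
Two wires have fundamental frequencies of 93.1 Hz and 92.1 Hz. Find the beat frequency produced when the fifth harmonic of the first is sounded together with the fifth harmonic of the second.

Fifth harmonic of the first: 5·93.1 = 465.5 Hz.
Fifth harmonic of the second: 5·92.1 = 460.5 Hz.
f_beat = |465.5 − 460.5| = 5.0 Hz.

5.0 Hz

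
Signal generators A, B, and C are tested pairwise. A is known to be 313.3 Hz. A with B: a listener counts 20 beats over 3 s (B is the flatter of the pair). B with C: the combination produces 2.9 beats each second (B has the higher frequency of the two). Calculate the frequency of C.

303.7333 Hz

A–B: Beat frequency = 20/3 = 6.6667 Hz.
B is below A, so f_B = 313.3 − 6.6667 = 306.6333 Hz.
C is below B, so f_C = 306.6333 − 2.9 = 303.7333 Hz.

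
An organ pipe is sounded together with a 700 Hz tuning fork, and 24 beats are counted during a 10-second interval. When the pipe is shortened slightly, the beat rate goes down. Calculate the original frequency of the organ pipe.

Beat frequency = 24/10 = 2.4 Hz.
|f − 700| = 2.4, so the organ pipe was at either 697.6 Hz or 702.4 Hz.
A shorter pipe has a higher fundamental; the adjustment raises the organ pipe's frequency.
The beat rate fell, so the adjustment moved the organ pipe toward 700 Hz — it must have started below the reference.

697.6 Hz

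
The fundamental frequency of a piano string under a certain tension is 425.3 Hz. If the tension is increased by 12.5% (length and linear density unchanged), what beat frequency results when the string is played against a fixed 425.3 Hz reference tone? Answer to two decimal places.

25.80 Hz

For a string, f ∝ √T, so the new frequency is 425.3·√1.125 = 451.0988 Hz.
f_beat = |451.0988 − 425.3| = 25.80 Hz.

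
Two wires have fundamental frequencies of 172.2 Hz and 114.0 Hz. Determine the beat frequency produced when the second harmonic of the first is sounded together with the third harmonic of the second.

Second harmonic of the first: 2·172.2 = 344.4 Hz.
Third harmonic of the second: 3·114.0 = 342.0 Hz.
f_beat = |344.4 − 342.0| = 2.4 Hz.

2.4 Hz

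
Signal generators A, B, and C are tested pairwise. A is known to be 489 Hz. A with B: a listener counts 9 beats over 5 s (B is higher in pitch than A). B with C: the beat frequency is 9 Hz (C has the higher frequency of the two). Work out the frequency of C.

499.8 Hz

A–B: Beat frequency = 9/5 = 1.8 Hz.
B is above A, so f_B = 489 + 1.8 = 490.8 Hz.
C is above B, so f_C = 490.8 + 9 = 499.8 Hz.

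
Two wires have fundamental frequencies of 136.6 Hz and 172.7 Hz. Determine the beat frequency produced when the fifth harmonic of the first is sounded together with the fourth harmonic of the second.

7.8 Hz

Fifth harmonic of the first: 5·136.6 = 683.0 Hz.
Fourth harmonic of the second: 4·172.7 = 690.8 Hz.
f_beat = |683.0 − 690.8| = 7.8 Hz.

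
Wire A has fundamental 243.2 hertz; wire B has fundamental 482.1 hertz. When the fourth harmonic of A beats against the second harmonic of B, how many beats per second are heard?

Fourth harmonic of the first: 4·243.2 = 972.8 Hz.
Second harmonic of the second: 2·482.1 = 964.2 Hz.
f_beat = |972.8 − 964.2| = 8.6 Hz.

8.6 Hz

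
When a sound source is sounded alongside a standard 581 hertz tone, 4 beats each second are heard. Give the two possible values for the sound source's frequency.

|f − 581| = 4, so f = 581 ± 4.

577 Hz or 585 Hz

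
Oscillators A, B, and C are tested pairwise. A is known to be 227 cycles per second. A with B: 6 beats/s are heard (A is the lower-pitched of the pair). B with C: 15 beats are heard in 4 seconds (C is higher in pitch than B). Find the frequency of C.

B is above A, so f_B = 227 + 6 = 233 Hz.
B–C: Beat frequency = 15/4 = 3.75 Hz.
C is above B, so f_C = 233 + 3.75 = 236.75 Hz.

236.75 Hz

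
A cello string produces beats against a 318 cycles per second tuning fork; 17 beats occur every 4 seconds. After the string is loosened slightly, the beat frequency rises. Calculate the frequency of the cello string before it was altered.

Beat frequency = 17/4 = 4.25 Hz.
|f − 318| = 4.25, so the cello string was at either 313.75 Hz or 322.25 Hz.
Reducing tension lowers a string's frequency; the adjustment lowers the cello string's frequency.
The beat rate rose, so the adjustment moved the cello string further from 318 Hz — it was already below the reference.

313.75 Hz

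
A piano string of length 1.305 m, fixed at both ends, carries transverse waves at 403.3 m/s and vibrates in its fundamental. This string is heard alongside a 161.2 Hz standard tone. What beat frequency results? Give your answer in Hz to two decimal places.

6.68 Hz

For a string fixed at both ends, f_n = n·v/(2L) = 1·403.3/(2·1.305) = 154.5211 Hz.
f_beat = |154.5211 − 161.2| = 6.68 Hz.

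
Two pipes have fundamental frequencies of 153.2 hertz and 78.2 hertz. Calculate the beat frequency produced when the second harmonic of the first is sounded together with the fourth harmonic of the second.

Second harmonic of the first: 2·153.2 = 306.4 Hz.
Fourth harmonic of the second: 4·78.2 = 312.8 Hz.
f_beat = |306.4 − 312.8| = 6.4 Hz.

6.4 Hz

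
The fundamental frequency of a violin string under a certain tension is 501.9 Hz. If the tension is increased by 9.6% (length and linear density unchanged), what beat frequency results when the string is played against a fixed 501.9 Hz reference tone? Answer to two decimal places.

23.54 Hz

For a string, f ∝ √T, so the new frequency is 501.9·√1.096 = 525.4392 Hz.
f_beat = |525.4392 − 501.9| = 23.54 Hz.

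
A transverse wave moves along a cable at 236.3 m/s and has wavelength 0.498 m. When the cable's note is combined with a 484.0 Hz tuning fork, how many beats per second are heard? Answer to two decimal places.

9.50 Hz

Source frequency f = v/λ = 236.3/0.498 = 474.4980 Hz.
f_beat = |474.4980 − 484.0| = 9.50 Hz.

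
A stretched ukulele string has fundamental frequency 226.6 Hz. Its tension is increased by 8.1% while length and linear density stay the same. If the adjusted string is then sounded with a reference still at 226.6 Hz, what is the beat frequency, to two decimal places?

For a string, f ∝ √T, so the new frequency is 226.6·√1.081 = 235.5986 Hz.
f_beat = |235.5986 − 226.6| = 9.00 Hz.

9.00 Hz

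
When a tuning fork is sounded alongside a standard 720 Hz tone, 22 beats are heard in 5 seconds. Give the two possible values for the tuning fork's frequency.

715.6 Hz or 724.4 Hz

Beat frequency = 22/5 = 4.4 Hz.
|f − 720| = 4.4, so f = 720 ± 4.4.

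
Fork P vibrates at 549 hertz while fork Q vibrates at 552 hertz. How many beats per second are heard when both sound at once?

3 Hz

f_beat = |f₁ − f₂|.
|549 − 552| = 3 Hz.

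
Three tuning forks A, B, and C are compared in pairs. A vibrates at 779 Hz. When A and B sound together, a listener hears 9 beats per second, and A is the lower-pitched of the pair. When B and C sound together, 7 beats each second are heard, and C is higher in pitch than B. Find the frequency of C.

B is above A, so f_B = 779 + 9 = 788 Hz.
C is above B, so f_C = 788 + 7 = 795 Hz.

795 Hz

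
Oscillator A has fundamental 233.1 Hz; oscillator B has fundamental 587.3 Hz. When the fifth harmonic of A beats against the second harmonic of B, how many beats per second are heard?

9.1 Hz

Fifth harmonic of the first: 5·233.1 = 1165.5 Hz.
Second harmonic of the second: 2·587.3 = 1174.6 Hz.
f_beat = |1165.5 − 1174.6| = 9.1 Hz.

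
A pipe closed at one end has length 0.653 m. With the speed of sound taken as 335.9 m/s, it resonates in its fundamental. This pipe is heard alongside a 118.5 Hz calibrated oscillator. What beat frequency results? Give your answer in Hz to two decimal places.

10.10 Hz

Closed pipe (odd harmonics): f_n = n·v/(4L) = 1·335.9/(4·0.653) = 128.5988 Hz.
f_beat = |128.5988 − 118.5| = 10.10 Hz.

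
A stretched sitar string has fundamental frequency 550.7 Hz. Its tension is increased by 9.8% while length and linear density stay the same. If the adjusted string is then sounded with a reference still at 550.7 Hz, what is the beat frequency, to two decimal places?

26.35 Hz

For a string, f ∝ √T, so the new frequency is 550.7·√1.098 = 577.0537 Hz.
f_beat = |577.0537 − 550.7| = 26.35 Hz.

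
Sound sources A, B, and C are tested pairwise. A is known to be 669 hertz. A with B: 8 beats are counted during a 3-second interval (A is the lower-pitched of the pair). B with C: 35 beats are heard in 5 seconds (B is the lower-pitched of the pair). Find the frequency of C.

678.6667 Hz

A–B: Beat frequency = 8/3 = 2.6667 Hz.
B is above A, so f_B = 669 + 2.6667 = 671.6667 Hz.
B–C: Beat frequency = 35/5 = 7 Hz.
C is above B, so f_C = 671.6667 + 7 = 678.6667 Hz.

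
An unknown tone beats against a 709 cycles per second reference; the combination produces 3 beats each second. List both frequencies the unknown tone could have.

706 Hz or 712 Hz

|f − 709| = 3, so f = 709 ± 3.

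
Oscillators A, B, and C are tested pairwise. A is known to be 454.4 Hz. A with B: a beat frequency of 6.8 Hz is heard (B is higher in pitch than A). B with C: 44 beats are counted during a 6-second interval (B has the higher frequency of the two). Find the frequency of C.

B is above A, so f_B = 454.4 + 6.8 = 461.2 Hz.
B–C: Beat frequency = 44/6 = 7.3333 Hz.
C is below B, so f_C = 461.2 − 7.3333 = 453.8667 Hz.

453.8667 Hz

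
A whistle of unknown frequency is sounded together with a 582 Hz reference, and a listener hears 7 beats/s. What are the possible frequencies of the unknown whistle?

|f − 582| = 7, so f = 582 ± 7.

575 Hz or 589 Hz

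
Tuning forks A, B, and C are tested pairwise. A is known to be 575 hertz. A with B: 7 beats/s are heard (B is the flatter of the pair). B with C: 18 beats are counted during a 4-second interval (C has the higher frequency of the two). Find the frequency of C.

572.5 Hz

B is below A, so f_B = 575 − 7 = 568 Hz.
B–C: Beat frequency = 18/4 = 4.5 Hz.
C is above B, so f_C = 568 + 4.5 = 572.5 Hz.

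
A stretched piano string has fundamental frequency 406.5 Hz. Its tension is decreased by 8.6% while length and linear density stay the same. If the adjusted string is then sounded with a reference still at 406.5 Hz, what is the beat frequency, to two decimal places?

For a string, f ∝ √T, so the new frequency is 406.5·√0.914 = 388.6276 Hz.
f_beat = |388.6276 − 406.5| = 17.87 Hz.

17.87 Hz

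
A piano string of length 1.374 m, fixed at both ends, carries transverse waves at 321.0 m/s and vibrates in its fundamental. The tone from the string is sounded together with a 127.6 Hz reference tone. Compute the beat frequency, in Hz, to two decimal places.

10.79 Hz

For a string fixed at both ends, f_n = n·v/(2L) = 1·321.0/(2·1.374) = 116.8122 Hz.
f_beat = |116.8122 − 127.6| = 10.79 Hz.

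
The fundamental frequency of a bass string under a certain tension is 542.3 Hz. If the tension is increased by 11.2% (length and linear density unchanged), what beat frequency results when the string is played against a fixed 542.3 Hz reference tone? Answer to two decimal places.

For a string, f ∝ √T, so the new frequency is 542.3·√1.112 = 571.8630 Hz.
f_beat = |571.8630 − 542.3| = 29.56 Hz.

29.56 Hz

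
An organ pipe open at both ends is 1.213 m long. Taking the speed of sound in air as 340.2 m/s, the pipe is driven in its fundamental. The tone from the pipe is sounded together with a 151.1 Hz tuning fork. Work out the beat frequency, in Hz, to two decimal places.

10.87 Hz

Open pipe: f_n = n·v/(2L) = 1·340.2/(2·1.213) = 140.2308 Hz.
f_beat = |140.2308 − 151.1| = 10.87 Hz.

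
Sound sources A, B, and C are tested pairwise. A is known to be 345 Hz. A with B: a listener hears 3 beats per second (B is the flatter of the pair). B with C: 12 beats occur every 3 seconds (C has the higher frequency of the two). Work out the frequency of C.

B is below A, so f_B = 345 − 3 = 342 Hz.
B–C: Beat frequency = 12/3 = 4 Hz.
C is above B, so f_C = 342 + 4 = 346 Hz.

346 Hz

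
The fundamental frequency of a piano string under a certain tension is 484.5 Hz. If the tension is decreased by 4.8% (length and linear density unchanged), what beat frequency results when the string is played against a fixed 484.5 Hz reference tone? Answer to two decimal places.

11.77 Hz

For a string, f ∝ √T, so the new frequency is 484.5·√0.952 = 472.7290 Hz.
f_beat = |472.7290 − 484.5| = 11.77 Hz.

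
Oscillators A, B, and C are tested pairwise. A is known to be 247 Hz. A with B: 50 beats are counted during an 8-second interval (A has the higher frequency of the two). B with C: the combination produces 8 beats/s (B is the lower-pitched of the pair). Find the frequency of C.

A–B: Beat frequency = 50/8 = 6.25 Hz.
B is below A, so f_B = 247 − 6.25 = 240.75 Hz.
C is above B, so f_C = 240.75 + 8 = 248.75 Hz.

248.75 Hz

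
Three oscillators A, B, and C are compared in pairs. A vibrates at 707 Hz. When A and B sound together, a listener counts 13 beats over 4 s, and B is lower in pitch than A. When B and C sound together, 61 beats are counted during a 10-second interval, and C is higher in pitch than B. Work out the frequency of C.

A–B: Beat frequency = 13/4 = 3.25 Hz.
B is below A, so f_B = 707 − 3.25 = 703.75 Hz.
B–C: Beat frequency = 61/10 = 6.1 Hz.
C is above B, so f_C = 703.75 + 6.1 = 709.85 Hz.

709.85 Hz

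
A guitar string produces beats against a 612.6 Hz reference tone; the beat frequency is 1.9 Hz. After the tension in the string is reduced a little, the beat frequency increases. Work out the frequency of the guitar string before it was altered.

610.7 Hz

|f − 612.6| = 1.9, so the guitar string was at either 610.7 Hz or 614.5 Hz.
Lower tension means lower frequency; the adjustment lowers the guitar string's frequency.
The beat rate rose, so the adjustment moved the guitar string further from 612.6 Hz — it was already below the reference.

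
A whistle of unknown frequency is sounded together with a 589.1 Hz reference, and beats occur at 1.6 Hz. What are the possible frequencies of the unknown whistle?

|f − 589.1| = 1.6, so f = 589.1 ± 1.6.

587.5 Hz or 590.7 Hz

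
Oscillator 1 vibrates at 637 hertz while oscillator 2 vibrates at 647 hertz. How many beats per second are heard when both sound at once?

The beat frequency equals the magnitude of the frequency difference.
|637 − 647| = 10 Hz.

10 Hz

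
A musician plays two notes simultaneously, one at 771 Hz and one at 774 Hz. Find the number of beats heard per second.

The beat frequency equals the magnitude of the frequency difference.
|771 − 774| = 3 Hz.

3 Hz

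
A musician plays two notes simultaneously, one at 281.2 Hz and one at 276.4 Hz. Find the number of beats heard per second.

The beat frequency equals the magnitude of the frequency difference.
|281.2 − 276.4| = 4.8 Hz.

4.8 Hz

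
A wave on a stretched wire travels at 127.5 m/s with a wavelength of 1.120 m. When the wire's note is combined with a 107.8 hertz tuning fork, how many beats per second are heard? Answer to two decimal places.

6.04 Hz

Source frequency f = v/λ = 127.5/1.120 = 113.8393 Hz.
f_beat = |113.8393 − 107.8| = 6.04 Hz.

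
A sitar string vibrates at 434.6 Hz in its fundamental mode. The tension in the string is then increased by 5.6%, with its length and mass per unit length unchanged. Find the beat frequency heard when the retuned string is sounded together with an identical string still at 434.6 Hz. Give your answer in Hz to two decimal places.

12.00 Hz

For a string, f ∝ √T, so the new frequency is 434.6·√1.056 = 446.6030 Hz.
f_beat = |446.6030 − 434.6| = 12.00 Hz.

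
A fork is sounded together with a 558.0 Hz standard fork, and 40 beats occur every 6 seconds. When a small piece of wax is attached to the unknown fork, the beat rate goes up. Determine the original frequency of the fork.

Beat frequency = 40/6 = 6.6667 Hz.
|f − 558.0| = 6.6667, so the fork was at either 551.3333 Hz or 564.6667 Hz.
Loading a fork with wax lowers its frequency; the adjustment lowers the fork's frequency.
The beat rate rose, so the adjustment moved the fork further from 558.0 Hz — it was already below the reference.

551.3333 Hz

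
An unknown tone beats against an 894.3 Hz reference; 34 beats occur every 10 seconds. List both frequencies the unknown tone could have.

890.9 Hz or 897.7 Hz

Beat frequency = 34/10 = 3.4 Hz.
|f − 894.3| = 3.4, so f = 894.3 ± 3.4.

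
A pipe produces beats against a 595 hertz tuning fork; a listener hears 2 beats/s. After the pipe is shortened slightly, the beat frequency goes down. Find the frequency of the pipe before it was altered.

|f − 595| = 2, so the pipe was at either 593 Hz or 597 Hz.
A shorter pipe has a higher fundamental; the adjustment raises the pipe's frequency.
The beat rate fell, so the adjustment moved the pipe toward 595 Hz — it must have started below the reference.

593 Hz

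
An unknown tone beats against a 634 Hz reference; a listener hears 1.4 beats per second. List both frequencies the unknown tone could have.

|f − 634| = 1.4, so f = 634 ± 1.4.

632.6 Hz or 635.4 Hz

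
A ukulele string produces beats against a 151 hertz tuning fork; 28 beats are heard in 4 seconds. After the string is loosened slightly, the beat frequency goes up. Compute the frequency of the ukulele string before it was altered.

144 Hz

Beat frequency = 28/4 = 7 Hz.
|f − 151| = 7, so the ukulele string was at either 144 Hz or 158 Hz.
Reducing tension lowers a string's frequency; the adjustment lowers the ukulele string's frequency.
The beat rate rose, so the adjustment moved the ukulele string further from 151 Hz — it was already below the reference.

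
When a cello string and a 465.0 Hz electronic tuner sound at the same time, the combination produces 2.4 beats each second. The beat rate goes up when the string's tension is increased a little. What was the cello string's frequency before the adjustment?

467.4 Hz

|f − 465.0| = 2.4, so the cello string was at either 462.6 Hz or 467.4 Hz.
Higher tension means higher frequency; the adjustment raises the cello string's frequency.
The beat rate rose, so the adjustment moved the cello string further from 465.0 Hz — it was already above the reference.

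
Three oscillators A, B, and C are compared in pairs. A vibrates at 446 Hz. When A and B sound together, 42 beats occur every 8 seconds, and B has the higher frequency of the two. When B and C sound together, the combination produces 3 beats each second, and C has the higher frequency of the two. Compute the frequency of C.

A–B: Beat frequency = 42/8 = 5.25 Hz.
B is above A, so f_B = 446 + 5.25 = 451.25 Hz.
C is above B, so f_C = 451.25 + 3 = 454.25 Hz.

454.25 Hz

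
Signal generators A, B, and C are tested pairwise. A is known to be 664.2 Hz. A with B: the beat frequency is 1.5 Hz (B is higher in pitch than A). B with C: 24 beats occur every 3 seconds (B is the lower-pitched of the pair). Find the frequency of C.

B is above A, so f_B = 664.2 + 1.5 = 665.7 Hz.
B–C: Beat frequency = 24/3 = 8 Hz.
C is above B, so f_C = 665.7 + 8 = 673.7 Hz.

673.7 Hz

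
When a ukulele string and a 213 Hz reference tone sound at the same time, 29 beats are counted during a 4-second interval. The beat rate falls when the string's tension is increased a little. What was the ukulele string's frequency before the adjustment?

205.75 Hz

Beat frequency = 29/4 = 7.25 Hz.
|f − 213| = 7.25, so the ukulele string was at either 205.75 Hz or 220.25 Hz.
Higher tension means higher frequency; the adjustment raises the ukulele string's frequency.
The beat rate fell, so the adjustment moved the ukulele string toward 213 Hz — it must have started below the reference.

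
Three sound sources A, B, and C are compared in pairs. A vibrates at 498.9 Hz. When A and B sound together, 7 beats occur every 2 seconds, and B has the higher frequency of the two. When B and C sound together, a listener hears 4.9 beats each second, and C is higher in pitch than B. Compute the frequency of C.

507.3 Hz

A–B: Beat frequency = 7/2 = 3.5 Hz.
B is above A, so f_B = 498.9 + 3.5 = 502.4 Hz.
C is above B, so f_C = 502.4 + 4.9 = 507.3 Hz.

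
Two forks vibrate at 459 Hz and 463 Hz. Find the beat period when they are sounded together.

f_beat = |459 − 463| = 4 Hz.
Beat period T = 1 / f_beat = 1 / 4 s.

0.250 s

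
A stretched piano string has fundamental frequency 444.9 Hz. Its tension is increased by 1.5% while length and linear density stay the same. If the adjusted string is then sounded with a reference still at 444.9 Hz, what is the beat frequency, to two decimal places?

3.32 Hz

For a string, f ∝ √T, so the new frequency is 444.9·√1.015 = 448.2243 Hz.
f_beat = |448.2243 − 444.9| = 3.32 Hz.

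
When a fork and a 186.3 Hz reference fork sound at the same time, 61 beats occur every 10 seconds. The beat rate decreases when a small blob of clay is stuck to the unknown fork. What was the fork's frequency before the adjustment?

Beat frequency = 61/10 = 6.1 Hz.
|f − 186.3| = 6.1, so the fork was at either 180.2 Hz or 192.4 Hz.
Adding mass to a fork lowers its frequency; the adjustment lowers the fork's frequency.
The beat rate fell, so the adjustment moved the fork toward 186.3 Hz — it must have started above the reference.

192.4 Hz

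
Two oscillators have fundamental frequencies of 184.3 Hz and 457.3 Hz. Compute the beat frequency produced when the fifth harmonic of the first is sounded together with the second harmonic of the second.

Fifth harmonic of the first: 5·184.3 = 921.5 Hz.
Second harmonic of the second: 2·457.3 = 914.6 Hz.
f_beat = |921.5 − 914.6| = 6.9 Hz.

6.9 Hz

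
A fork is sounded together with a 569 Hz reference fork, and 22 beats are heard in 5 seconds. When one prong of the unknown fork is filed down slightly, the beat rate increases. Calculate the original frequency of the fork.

573.4 Hz

Beat frequency = 22/5 = 4.4 Hz.
|f − 569| = 4.4, so the fork was at either 564.6 Hz or 573.4 Hz.
Filing a prong removes mass and raises the fork's frequency; the adjustment raises the fork's frequency.
The beat rate rose, so the adjustment moved the fork further from 569 Hz — it was already above the reference.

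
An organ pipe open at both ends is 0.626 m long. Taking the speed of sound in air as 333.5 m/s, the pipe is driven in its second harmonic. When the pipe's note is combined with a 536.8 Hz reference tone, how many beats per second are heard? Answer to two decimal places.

4.05 Hz

Open pipe: f_n = n·v/(2L) = 2·333.5/(2·0.626) = 532.7476 Hz.
f_beat = |532.7476 − 536.8| = 4.05 Hz.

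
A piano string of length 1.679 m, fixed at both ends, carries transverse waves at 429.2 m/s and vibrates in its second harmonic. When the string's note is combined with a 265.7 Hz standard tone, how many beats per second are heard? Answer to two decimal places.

10.07 Hz

For a string fixed at both ends, f_n = n·v/(2L) = 2·429.2/(2·1.679) = 255.6284 Hz.
f_beat = |255.6284 − 265.7| = 10.07 Hz.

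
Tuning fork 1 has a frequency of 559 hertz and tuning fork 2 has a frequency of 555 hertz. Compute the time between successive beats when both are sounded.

f_beat = |559 − 555| = 4 Hz.
Beat period T = 1 / f_beat = 1 / 4 s.

0.250 s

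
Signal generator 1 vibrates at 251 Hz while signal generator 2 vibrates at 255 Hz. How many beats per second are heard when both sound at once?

4 Hz

Beats arise from superposition of two nearby frequencies; the beat rate is |f₁ − f₂|.
|251 − 255| = 4 Hz.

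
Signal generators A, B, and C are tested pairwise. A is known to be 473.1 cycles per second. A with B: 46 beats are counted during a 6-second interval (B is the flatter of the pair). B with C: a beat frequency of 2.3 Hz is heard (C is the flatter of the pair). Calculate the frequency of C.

463.1333 Hz

A–B: Beat frequency = 46/6 = 7.6667 Hz.
B is below A, so f_B = 473.1 − 7.6667 = 465.4333 Hz.
C is below B, so f_C = 465.4333 − 2.3 = 463.1333 Hz.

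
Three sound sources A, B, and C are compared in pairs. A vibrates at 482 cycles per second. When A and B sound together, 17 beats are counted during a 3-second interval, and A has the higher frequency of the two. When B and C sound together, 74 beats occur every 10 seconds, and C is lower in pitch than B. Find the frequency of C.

A–B: Beat frequency = 17/3 = 5.6667 Hz.
B is below A, so f_B = 482 − 5.6667 = 476.3333 Hz.
B–C: Beat frequency = 74/10 = 7.4 Hz.
C is below B, so f_C = 476.3333 − 7.4 = 468.9333 Hz.

468.9333 Hz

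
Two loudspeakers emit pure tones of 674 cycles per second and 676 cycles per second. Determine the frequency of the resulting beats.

The beat frequency equals the magnitude of the frequency difference.
|674 − 676| = 2 Hz.

2 Hz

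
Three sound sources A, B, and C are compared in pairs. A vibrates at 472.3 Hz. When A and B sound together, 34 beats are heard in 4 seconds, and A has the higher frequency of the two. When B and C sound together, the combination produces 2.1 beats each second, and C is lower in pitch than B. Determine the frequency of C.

A–B: Beat frequency = 34/4 = 8.5 Hz.
B is below A, so f_B = 472.3 − 8.5 = 463.8 Hz.
C is below B, so f_C = 463.8 − 2.1 = 461.7 Hz.

461.7 Hz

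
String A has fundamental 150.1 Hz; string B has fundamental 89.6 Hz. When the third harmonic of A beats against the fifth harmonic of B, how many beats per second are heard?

Third harmonic of the first: 3·150.1 = 450.3 Hz.
Fifth harmonic of the second: 5·89.6 = 448.0 Hz.
f_beat = |450.3 − 448.0| = 2.3 Hz.

2.3 Hz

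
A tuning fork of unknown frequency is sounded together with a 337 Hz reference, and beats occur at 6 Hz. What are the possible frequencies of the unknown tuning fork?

|f − 337| = 6, so f = 337 ± 6.

331 Hz or 343 Hz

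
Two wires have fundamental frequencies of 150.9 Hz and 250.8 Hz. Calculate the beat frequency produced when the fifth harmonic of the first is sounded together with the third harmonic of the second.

Fifth harmonic of the first: 5·150.9 = 754.5 Hz.
Third harmonic of the second: 3·250.8 = 752.4 Hz.
f_beat = |754.5 − 752.4| = 2.1 Hz.

2.1 Hz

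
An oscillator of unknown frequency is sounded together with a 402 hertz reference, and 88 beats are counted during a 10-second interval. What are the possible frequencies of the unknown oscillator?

Beat frequency = 88/10 = 8.8 Hz.
|f − 402| = 8.8, so f = 402 ± 8.8.

393.2 Hz or 410.8 Hz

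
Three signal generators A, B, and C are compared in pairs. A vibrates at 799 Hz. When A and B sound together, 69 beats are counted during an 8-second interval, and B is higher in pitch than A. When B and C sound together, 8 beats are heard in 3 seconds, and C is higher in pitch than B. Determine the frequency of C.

810.2917 Hz

A–B: Beat frequency = 69/8 = 8.625 Hz.
B is above A, so f_B = 799 + 8.625 = 807.625 Hz.
B–C: Beat frequency = 8/3 = 2.6667 Hz.
C is above B, so f_C = 807.625 + 2.6667 = 810.2917 Hz.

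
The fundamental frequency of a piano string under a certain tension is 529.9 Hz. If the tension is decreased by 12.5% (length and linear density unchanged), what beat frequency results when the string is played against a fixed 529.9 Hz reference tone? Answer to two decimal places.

For a string, f ∝ √T, so the new frequency is 529.9·√0.875 = 495.6761 Hz.
f_beat = |495.6761 − 529.9| = 34.22 Hz.

34.22 Hz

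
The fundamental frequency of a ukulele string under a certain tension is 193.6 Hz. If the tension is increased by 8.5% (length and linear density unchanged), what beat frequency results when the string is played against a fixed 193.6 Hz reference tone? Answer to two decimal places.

8.06 Hz

For a string, f ∝ √T, so the new frequency is 193.6·√1.085 = 201.6602 Hz.
f_beat = |201.6602 − 193.6| = 8.06 Hz.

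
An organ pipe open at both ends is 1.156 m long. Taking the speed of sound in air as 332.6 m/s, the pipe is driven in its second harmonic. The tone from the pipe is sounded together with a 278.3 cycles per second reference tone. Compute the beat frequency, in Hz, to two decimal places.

9.42 Hz

Open pipe: f_n = n·v/(2L) = 2·332.6/(2·1.156) = 287.7163 Hz.
f_beat = |287.7163 − 278.3| = 9.42 Hz.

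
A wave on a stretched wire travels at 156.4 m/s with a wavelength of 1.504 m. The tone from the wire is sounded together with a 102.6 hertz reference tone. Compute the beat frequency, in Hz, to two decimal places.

1.39 Hz

Source frequency f = v/λ = 156.4/1.504 = 103.9894 Hz.
f_beat = |103.9894 − 102.6| = 1.39 Hz.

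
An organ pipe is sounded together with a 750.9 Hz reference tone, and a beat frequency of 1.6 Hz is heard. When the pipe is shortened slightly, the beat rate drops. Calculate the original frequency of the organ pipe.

|f − 750.9| = 1.6, so the organ pipe was at either 749.3 Hz or 752.5 Hz.
A shorter pipe has a higher fundamental; the adjustment raises the organ pipe's frequency.
The beat rate fell, so the adjustment moved the organ pipe toward 750.9 Hz — it must have started below the reference.

749.3 Hz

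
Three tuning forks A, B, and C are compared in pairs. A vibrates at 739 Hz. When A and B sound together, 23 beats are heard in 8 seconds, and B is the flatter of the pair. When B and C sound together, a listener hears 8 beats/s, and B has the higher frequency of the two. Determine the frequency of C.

728.125 Hz

A–B: Beat frequency = 23/8 = 2.875 Hz.
B is below A, so f_B = 739 − 2.875 = 736.125 Hz.
C is below B, so f_C = 736.125 − 8 = 728.125 Hz.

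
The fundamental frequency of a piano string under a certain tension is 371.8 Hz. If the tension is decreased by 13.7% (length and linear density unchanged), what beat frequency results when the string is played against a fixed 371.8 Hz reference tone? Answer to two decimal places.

For a string, f ∝ √T, so the new frequency is 371.8·√0.863 = 345.3940 Hz.
f_beat = |345.3940 − 371.8| = 26.41 Hz.

26.41 Hz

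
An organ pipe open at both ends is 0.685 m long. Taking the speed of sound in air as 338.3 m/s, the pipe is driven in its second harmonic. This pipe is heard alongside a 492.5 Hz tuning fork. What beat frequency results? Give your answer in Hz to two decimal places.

Open pipe: f_n = n·v/(2L) = 2·338.3/(2·0.685) = 493.8686 Hz.
f_beat = |493.8686 − 492.5| = 1.37 Hz.

1.37 Hz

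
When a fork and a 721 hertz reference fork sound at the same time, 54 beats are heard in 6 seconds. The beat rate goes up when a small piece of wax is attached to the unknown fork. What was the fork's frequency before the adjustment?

712 Hz

Beat frequency = 54/6 = 9 Hz.
|f − 721| = 9, so the fork was at either 712 Hz or 730 Hz.
Loading a fork with wax lowers its frequency; the adjustment lowers the fork's frequency.
The beat rate rose, so the adjustment moved the fork further from 721 Hz — it was already below the reference.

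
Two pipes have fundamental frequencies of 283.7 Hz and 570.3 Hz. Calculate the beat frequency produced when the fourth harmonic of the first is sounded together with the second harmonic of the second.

5.8 Hz

Fourth harmonic of the first: 4·283.7 = 1134.8 Hz.
Second harmonic of the second: 2·570.3 = 1140.6 Hz.
f_beat = |1134.8 − 1140.6| = 5.8 Hz.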